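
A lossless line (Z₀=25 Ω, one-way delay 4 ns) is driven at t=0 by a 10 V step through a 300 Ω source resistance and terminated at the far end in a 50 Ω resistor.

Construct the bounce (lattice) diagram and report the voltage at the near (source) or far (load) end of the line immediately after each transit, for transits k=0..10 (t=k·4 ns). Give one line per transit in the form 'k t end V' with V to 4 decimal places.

0 0 source 0.7692
1 4 load 1.0256
2 8 source 1.2426
3 12 load 1.3149
4 16 source 1.3761
5 20 load 1.3965
6 24 source 1.4138
7 28 load 1.4195
8 32 source 1.4244
9 36 load 1.4260
10 40 source 1.4274

Γ_L=0.333333, Γ_S=0.846154; launch V₁=10·25/325=0.769231
k=0 src: V=0.7692
k=1 load: inc=0.769231, refl=0.769231·0.333333=0.2564; V=0.000000+0.769231+0.256410=1.0256
k=2 src: inc=0.256410, refl=0.256410·0.846154=0.2170; V=0.769231+0.256410+0.216963=1.2426
k=3 load: inc=0.216963, refl=0.216963·0.333333=0.0723; V=1.025641+0.216963+0.072321=1.3149
k=4 src: inc=0.072321, refl=0.072321·0.846154=0.0612; V=1.242604+0.072321+0.061195=1.3761
k=5 load: inc=0.061195, refl=0.061195·0.333333=0.0204; V=1.314924+0.061195+0.020398=1.3965
k=6 src: inc=0.020398, refl=0.020398·0.846154=0.0173; V=1.376119+0.020398+0.017260=1.4138
k=7 load: inc=0.017260, refl=0.017260·0.333333=0.0058; V=1.396517+0.017260+0.005753=1.4195
k=8 src: inc=0.005753, refl=0.005753·0.846154=0.0049; V=1.413777+0.005753+0.004868=1.4244
k=9 load: inc=0.004868, refl=0.004868·0.333333=0.0016; V=1.419530+0.004868+0.001623=1.4260
k=10 src: inc=0.001623, refl=0.001623·0.846154=0.0014; V=1.424399+0.001623+0.001373=1.4274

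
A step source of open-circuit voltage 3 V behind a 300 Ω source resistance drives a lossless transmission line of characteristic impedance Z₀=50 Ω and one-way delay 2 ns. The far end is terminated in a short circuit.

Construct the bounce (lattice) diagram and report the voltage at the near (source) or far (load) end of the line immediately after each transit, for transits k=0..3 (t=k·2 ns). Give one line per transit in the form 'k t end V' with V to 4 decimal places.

Γ_L=-1.000000, Γ_S=0.714286; launch V₁=3·50/350=0.428571
k=0 src: V=0.4286
k=1 load: inc=0.428571, refl=0.428571·-1.000000=-0.4286; V=0.000000+0.428571+-0.428571=0.0000
k=2 src: inc=-0.428571, refl=-0.428571·0.714286=-0.3061; V=0.428571+-0.428571+-0.306122=-0.3061
k=3 load: inc=-0.306122, refl=-0.306122·-1.000000=0.3061; V=0.000000+-0.306122+0.306122=0.0000

0 0 source 0.4286
1 2 load 0.0000
2 4 source -0.3061
3 6 load 0.0000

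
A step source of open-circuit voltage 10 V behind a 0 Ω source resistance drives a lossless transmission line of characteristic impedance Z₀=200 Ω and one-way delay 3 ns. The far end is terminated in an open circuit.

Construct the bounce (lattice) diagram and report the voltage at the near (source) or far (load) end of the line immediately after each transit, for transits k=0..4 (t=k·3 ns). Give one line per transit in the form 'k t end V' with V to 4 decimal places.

0 0 source 10.0000
1 3 load 20.0000
2 6 source 10.0000
3 9 load 0.0000
4 12 source 10.0000

Γ_L=1.000000, Γ_S=-1.000000; launch V₁=10·200/200=10.000000
k=0 src: V=10.0000
k=1 load: inc=10.000000, refl=10.000000·1.000000=10.0000; V=0.000000+10.000000+10.000000=20.0000
k=2 src: inc=10.000000, refl=10.000000·-1.000000=-10.0000; V=10.000000+10.000000+-10.000000=10.0000
k=3 load: inc=-10.000000, refl=-10.000000·1.000000=-10.0000; V=20.000000+-10.000000+-10.000000=0.0000
k=4 src: inc=-10.000000, refl=-10.000000·-1.000000=10.0000; V=10.000000+-10.000000+10.000000=10.0000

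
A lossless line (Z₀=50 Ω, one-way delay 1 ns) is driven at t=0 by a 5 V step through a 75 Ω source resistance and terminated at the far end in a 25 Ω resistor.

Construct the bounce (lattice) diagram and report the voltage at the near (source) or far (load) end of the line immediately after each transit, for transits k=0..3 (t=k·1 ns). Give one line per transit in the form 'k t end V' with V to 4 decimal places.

Γ_L=-0.333333, Γ_S=0.200000; launch V₁=5·50/125=2.000000
k=0 src: V=2.0000
k=1 load: inc=2.000000, refl=2.000000·-0.333333=-0.6667; V=0.000000+2.000000+-0.666667=1.3333
k=2 src: inc=-0.666667, refl=-0.666667·0.200000=-0.1333; V=2.000000+-0.666667+-0.133333=1.2000
k=3 load: inc=-0.133333, refl=-0.133333·-0.333333=0.0444; V=1.333333+-0.133333+0.044444=1.2444

0 0 source 2.0000
1 1 load 1.3333
2 2 source 1.2000
3 3 load 1.2444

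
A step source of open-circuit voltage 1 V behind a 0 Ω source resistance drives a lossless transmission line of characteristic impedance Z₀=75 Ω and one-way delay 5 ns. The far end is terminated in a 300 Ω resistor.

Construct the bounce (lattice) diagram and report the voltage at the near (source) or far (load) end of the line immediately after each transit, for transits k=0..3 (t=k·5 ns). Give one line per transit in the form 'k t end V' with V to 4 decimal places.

0 0 source 1.0000
1 5 load 1.6000
2 10 source 1.0000
3 15 load 0.6400

Γ_L=0.600000, Γ_S=-1.000000; launch V₁=1·75/75=1.000000
k=0 src: V=1.0000
k=1 load: inc=1.000000, refl=1.000000·0.600000=0.6000; V=0.000000+1.000000+0.600000=1.6000
k=2 src: inc=0.600000, refl=0.600000·-1.000000=-0.6000; V=1.000000+0.600000+-0.600000=1.0000
k=3 load: inc=-0.600000, refl=-0.600000·0.600000=-0.3600; V=1.600000+-0.600000+-0.360000=0.6400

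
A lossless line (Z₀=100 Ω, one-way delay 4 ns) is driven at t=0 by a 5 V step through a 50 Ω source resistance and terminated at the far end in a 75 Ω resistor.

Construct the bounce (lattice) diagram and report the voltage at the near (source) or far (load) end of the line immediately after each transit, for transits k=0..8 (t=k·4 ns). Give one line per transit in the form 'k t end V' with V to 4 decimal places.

Γ_L=-0.142857, Γ_S=-0.333333; launch V₁=5·100/150=3.333333
k=0 src: V=3.3333
k=1 load: inc=3.333333, refl=3.333333·-0.142857=-0.4762; V=0.000000+3.333333+-0.476190=2.8571
k=2 src: inc=-0.476190, refl=-0.476190·-0.333333=0.1587; V=3.333333+-0.476190+0.158730=3.0159
k=3 load: inc=0.158730, refl=0.158730·-0.142857=-0.0227; V=2.857143+0.158730+-0.022676=2.9932
k=4 src: inc=-0.022676, refl=-0.022676·-0.333333=0.0076; V=3.015873+-0.022676+0.007559=3.0008
k=5 load: inc=0.007559, refl=0.007559·-0.142857=-0.0011; V=2.993197+0.007559+-0.001080=2.9997
k=6 src: inc=-0.001080, refl=-0.001080·-0.333333=0.0004; V=3.000756+-0.001080+0.000360=3.0000
k=7 load: inc=0.000360, refl=0.000360·-0.142857=-0.0001; V=2.999676+0.000360+-0.000051=3.0000
k=8 src: inc=-0.000051, refl=-0.000051·-0.333333=0.0000; V=3.000036+-0.000051+0.000017=3.0000

0 0 source 3.3333
1 4 load 2.8571
2 8 source 3.0159
3 12 load 2.9932
4 16 source 3.0008
5 20 load 2.9997
6 24 source 3.0000
7 28 load 3.0000
8 32 source 3.0000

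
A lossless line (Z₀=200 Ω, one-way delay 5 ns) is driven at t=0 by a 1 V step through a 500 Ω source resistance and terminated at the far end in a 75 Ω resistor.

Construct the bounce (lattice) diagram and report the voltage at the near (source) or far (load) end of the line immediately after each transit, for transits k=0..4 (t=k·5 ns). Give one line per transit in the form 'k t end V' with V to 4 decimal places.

0 0 source 0.2857
1 5 load 0.1558
2 10 source 0.1002
3 15 load 0.1255
4 20 source 0.1363

Γ_L=-0.454545, Γ_S=0.428571; launch V₁=1·200/700=0.285714
k=0 src: V=0.2857
k=1 load: inc=0.285714, refl=0.285714·-0.454545=-0.1299; V=0.000000+0.285714+-0.129870=0.1558
k=2 src: inc=-0.129870, refl=-0.129870·0.428571=-0.0557; V=0.285714+-0.129870+-0.055659=0.1002
k=3 load: inc=-0.055659, refl=-0.055659·-0.454545=0.0253; V=0.155844+-0.055659+0.025299=0.1255
k=4 src: inc=0.025299, refl=0.025299·0.428571=0.0108; V=0.100186+0.025299+0.010843=0.1363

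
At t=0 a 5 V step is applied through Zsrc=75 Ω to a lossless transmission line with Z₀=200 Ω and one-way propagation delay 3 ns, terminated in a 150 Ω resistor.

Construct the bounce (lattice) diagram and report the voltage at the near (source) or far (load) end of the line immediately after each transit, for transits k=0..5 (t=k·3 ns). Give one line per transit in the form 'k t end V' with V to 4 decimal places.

0 0 source 3.6364
1 3 load 3.1169
2 6 source 3.3530
3 9 load 3.3193
4 12 source 3.3346
5 15 load 3.3324

Γ_L=-0.142857, Γ_S=-0.454545; launch V₁=5·200/275=3.636364
k=0 src: V=3.6364
k=1 load: inc=3.636364, refl=3.636364·-0.142857=-0.5195; V=0.000000+3.636364+-0.519481=3.1169
k=2 src: inc=-0.519481, refl=-0.519481·-0.454545=0.2361; V=3.636364+-0.519481+0.236128=3.3530
k=3 load: inc=0.236128, refl=0.236128·-0.142857=-0.0337; V=3.116883+0.236128+-0.033733=3.3193
k=4 src: inc=-0.033733, refl=-0.033733·-0.454545=0.0153; V=3.353011+-0.033733+0.015333=3.3346
k=5 load: inc=0.015333, refl=0.015333·-0.142857=-0.0022; V=3.319278+0.015333+-0.002190=3.3324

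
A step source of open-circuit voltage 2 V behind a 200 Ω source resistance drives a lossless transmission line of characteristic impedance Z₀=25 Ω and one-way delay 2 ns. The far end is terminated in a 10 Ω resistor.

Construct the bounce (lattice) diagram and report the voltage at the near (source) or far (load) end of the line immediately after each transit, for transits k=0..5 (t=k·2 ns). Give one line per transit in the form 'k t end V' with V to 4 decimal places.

0 0 source 0.2222
1 2 load 0.1270
2 4 source 0.0529
3 6 load 0.0847
4 8 source 0.1093
5 10 load 0.0988

Γ_L=-0.428571, Γ_S=0.777778; launch V₁=2·25/225=0.222222
k=0 src: V=0.2222
k=1 load: inc=0.222222, refl=0.222222·-0.428571=-0.0952; V=0.000000+0.222222+-0.095238=0.1270
k=2 src: inc=-0.095238, refl=-0.095238·0.777778=-0.0741; V=0.222222+-0.095238+-0.074074=0.0529
k=3 load: inc=-0.074074, refl=-0.074074·-0.428571=0.0317; V=0.126984+-0.074074+0.031746=0.0847
k=4 src: inc=0.031746, refl=0.031746·0.777778=0.0247; V=0.052910+0.031746+0.024691=0.1093
k=5 load: inc=0.024691, refl=0.024691·-0.428571=-0.0106; V=0.084656+0.024691+-0.010582=0.0988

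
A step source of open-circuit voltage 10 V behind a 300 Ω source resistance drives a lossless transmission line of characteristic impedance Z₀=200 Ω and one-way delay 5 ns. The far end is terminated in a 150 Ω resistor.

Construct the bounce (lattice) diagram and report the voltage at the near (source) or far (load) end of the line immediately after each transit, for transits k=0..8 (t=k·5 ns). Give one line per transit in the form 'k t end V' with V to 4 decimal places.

Γ_L=-0.142857, Γ_S=0.200000; launch V₁=10·200/500=4.000000
k=0 src: V=4.0000
k=1 load: inc=4.000000, refl=4.000000·-0.142857=-0.5714; V=0.000000+4.000000+-0.571429=3.4286
k=2 src: inc=-0.571429, refl=-0.571429·0.200000=-0.1143; V=4.000000+-0.571429+-0.114286=3.3143
k=3 load: inc=-0.114286, refl=-0.114286·-0.142857=0.0163; V=3.428571+-0.114286+0.016327=3.3306
k=4 src: inc=0.016327, refl=0.016327·0.200000=0.0033; V=3.314286+0.016327+0.003265=3.3339
k=5 load: inc=0.003265, refl=0.003265·-0.142857=-0.0005; V=3.330612+0.003265+-0.000466=3.3334
k=6 src: inc=-0.000466, refl=-0.000466·0.200000=-0.0001; V=3.333878+-0.000466+-0.000093=3.3333
k=7 load: inc=-0.000093, refl=-0.000093·-0.142857=0.0000; V=3.333411+-0.000093+0.000013=3.3333
k=8 src: inc=0.000013, refl=0.000013·0.200000=0.0000; V=3.333318+0.000013+0.000003=3.3333

0 0 source 4.0000
1 5 load 3.4286
2 10 source 3.3143
3 15 load 3.3306
4 20 source 3.3339
5 25 load 3.3334
6 30 source 3.3333
7 35 load 3.3333
8 40 source 3.3333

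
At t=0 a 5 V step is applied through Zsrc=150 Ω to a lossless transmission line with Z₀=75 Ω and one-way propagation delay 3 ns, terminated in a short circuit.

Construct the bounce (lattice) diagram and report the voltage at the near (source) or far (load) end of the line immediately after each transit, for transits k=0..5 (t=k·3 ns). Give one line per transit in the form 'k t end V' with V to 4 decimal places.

Γ_L=-1.000000, Γ_S=0.333333; launch V₁=5·75/225=1.666667
k=0 src: V=1.6667
k=1 load: inc=1.666667, refl=1.666667·-1.000000=-1.6667; V=0.000000+1.666667+-1.666667=0.0000
k=2 src: inc=-1.666667, refl=-1.666667·0.333333=-0.5556; V=1.666667+-1.666667+-0.555556=-0.5556
k=3 load: inc=-0.555556, refl=-0.555556·-1.000000=0.5556; V=0.000000+-0.555556+0.555556=0.0000
k=4 src: inc=0.555556, refl=0.555556·0.333333=0.1852; V=-0.555556+0.555556+0.185185=0.1852
k=5 load: inc=0.185185, refl=0.185185·-1.000000=-0.1852; V=0.000000+0.185185+-0.185185=0.0000

0 0 source 1.6667
1 3 load 0.0000
2 6 source -0.5556
3 9 load 0.0000
4 12 source 0.1852
5 15 load 0.0000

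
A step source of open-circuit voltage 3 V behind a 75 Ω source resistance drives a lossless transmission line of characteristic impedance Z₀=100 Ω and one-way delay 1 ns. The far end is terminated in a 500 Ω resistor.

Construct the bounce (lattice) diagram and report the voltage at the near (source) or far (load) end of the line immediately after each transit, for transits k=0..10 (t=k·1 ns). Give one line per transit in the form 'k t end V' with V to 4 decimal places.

0 0 source 1.7143
1 1 load 2.8571
2 2 source 2.6939
3 3 load 2.5850
4 4 source 2.6006
5 5 load 2.6109
6 6 source 2.6095
7 7 load 2.6085
8 8 source 2.6086
9 9 load 2.6087
10 10 source 2.6087

Γ_L=0.666667, Γ_S=-0.142857; launch V₁=3·100/175=1.714286
k=0 src: V=1.7143
k=1 load: inc=1.714286, refl=1.714286·0.666667=1.1429; V=0.000000+1.714286+1.142857=2.8571
k=2 src: inc=1.142857, refl=1.142857·-0.142857=-0.1633; V=1.714286+1.142857+-0.163265=2.6939
k=3 load: inc=-0.163265, refl=-0.163265·0.666667=-0.1088; V=2.857143+-0.163265+-0.108844=2.5850
k=4 src: inc=-0.108844, refl=-0.108844·-0.142857=0.0155; V=2.693878+-0.108844+0.015549=2.6006
k=5 load: inc=0.015549, refl=0.015549·0.666667=0.0104; V=2.585034+0.015549+0.010366=2.6109
k=6 src: inc=0.010366, refl=0.010366·-0.142857=-0.0015; V=2.600583+0.010366+-0.001481=2.6095
k=7 load: inc=-0.001481, refl=-0.001481·0.666667=-0.0010; V=2.610949+-0.001481+-0.000987=2.6085
k=8 src: inc=-0.000987, refl=-0.000987·-0.142857=0.0001; V=2.609468+-0.000987+0.000141=2.6086
k=9 load: inc=0.000141, refl=0.000141·0.666667=0.0001; V=2.608481+0.000141+0.000094=2.6087
k=10 src: inc=0.000094, refl=0.000094·-0.142857=-0.0000; V=2.608622+0.000094+-0.000013=2.6087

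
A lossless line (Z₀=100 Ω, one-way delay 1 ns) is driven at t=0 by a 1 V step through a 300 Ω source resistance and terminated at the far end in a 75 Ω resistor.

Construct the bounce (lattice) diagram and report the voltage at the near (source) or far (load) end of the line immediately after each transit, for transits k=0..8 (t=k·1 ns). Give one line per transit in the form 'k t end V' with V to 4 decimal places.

0 0 source 0.2500
1 1 load 0.2143
2 2 source 0.1964
3 3 load 0.1990
4 4 source 0.2003
5 5 load 0.2001
6 6 source 0.2000
7 7 load 0.2000
8 8 source 0.2000

Γ_L=-0.142857, Γ_S=0.500000; launch V₁=1·100/400=0.250000
k=0 src: V=0.2500
k=1 load: inc=0.250000, refl=0.250000·-0.142857=-0.0357; V=0.000000+0.250000+-0.035714=0.2143
k=2 src: inc=-0.035714, refl=-0.035714·0.500000=-0.0179; V=0.250000+-0.035714+-0.017857=0.1964
k=3 load: inc=-0.017857, refl=-0.017857·-0.142857=0.0026; V=0.214286+-0.017857+0.002551=0.1990
k=4 src: inc=0.002551, refl=0.002551·0.500000=0.0013; V=0.196429+0.002551+0.001276=0.2003
k=5 load: inc=0.001276, refl=0.001276·-0.142857=-0.0002; V=0.198980+0.001276+-0.000182=0.2001
k=6 src: inc=-0.000182, refl=-0.000182·0.500000=-0.0001; V=0.200255+-0.000182+-0.000091=0.2000
k=7 load: inc=-0.000091, refl=-0.000091·-0.142857=0.0000; V=0.200073+-0.000091+0.000013=0.2000
k=8 src: inc=0.000013, refl=0.000013·0.500000=0.0000; V=0.199982+0.000013+0.000007=0.2000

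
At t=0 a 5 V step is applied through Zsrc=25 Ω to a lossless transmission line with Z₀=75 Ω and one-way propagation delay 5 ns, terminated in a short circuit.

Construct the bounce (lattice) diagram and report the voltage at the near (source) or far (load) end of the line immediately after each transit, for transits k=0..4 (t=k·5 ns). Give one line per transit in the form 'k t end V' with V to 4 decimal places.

0 0 source 3.7500
1 5 load 0.0000
2 10 source 1.8750
3 15 load 0.0000
4 20 source 0.9375

Γ_L=-1.000000, Γ_S=-0.500000; launch V₁=5·75/100=3.750000
k=0 src: V=3.7500
k=1 load: inc=3.750000, refl=3.750000·-1.000000=-3.7500; V=0.000000+3.750000+-3.750000=0.0000
k=2 src: inc=-3.750000, refl=-3.750000·-0.500000=1.8750; V=3.750000+-3.750000+1.875000=1.8750
k=3 load: inc=1.875000, refl=1.875000·-1.000000=-1.8750; V=0.000000+1.875000+-1.875000=0.0000
k=4 src: inc=-1.875000, refl=-1.875000·-0.500000=0.9375; V=1.875000+-1.875000+0.937500=0.9375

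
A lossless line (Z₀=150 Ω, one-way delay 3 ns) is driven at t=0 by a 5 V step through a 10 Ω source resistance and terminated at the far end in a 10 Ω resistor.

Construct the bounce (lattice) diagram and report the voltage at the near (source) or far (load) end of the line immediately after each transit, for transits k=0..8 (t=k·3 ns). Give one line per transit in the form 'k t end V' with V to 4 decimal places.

Γ_L=-0.875000, Γ_S=-0.875000; launch V₁=5·150/160=4.687500
k=0 src: V=4.6875
k=1 load: inc=4.687500, refl=4.687500·-0.875000=-4.1016; V=0.000000+4.687500+-4.101562=0.5859
k=2 src: inc=-4.101562, refl=-4.101562·-0.875000=3.5889; V=4.687500+-4.101562+3.588867=4.1748
k=3 load: inc=3.588867, refl=3.588867·-0.875000=-3.1403; V=0.585938+3.588867+-3.140259=1.0345
k=4 src: inc=-3.140259, refl=-3.140259·-0.875000=2.7477; V=4.174805+-3.140259+2.747726=3.7823
k=5 load: inc=2.747726, refl=2.747726·-0.875000=-2.4043; V=1.034546+2.747726+-2.404261=1.3780
k=6 src: inc=-2.404261, refl=-2.404261·-0.875000=2.1037; V=3.782272+-2.404261+2.103728=3.4817
k=7 load: inc=2.103728, refl=2.103728·-0.875000=-1.8408; V=1.378012+2.103728+-1.840762=1.6410
k=8 src: inc=-1.840762, refl=-1.840762·-0.875000=1.6107; V=3.481740+-1.840762+1.610667=3.2516

0 0 source 4.6875
1 3 load 0.5859
2 6 source 4.1748
3 9 load 1.0345
4 12 source 3.7823
5 15 load 1.3780
6 18 source 3.4817
7 21 load 1.6410
8 24 source 3.2516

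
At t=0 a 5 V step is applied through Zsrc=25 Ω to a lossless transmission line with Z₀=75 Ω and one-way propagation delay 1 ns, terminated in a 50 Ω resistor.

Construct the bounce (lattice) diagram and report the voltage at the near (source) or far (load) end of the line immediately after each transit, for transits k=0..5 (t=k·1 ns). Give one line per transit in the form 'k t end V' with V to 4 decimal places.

0 0 source 3.7500
1 1 load 3.0000
2 2 source 3.3750
3 3 load 3.3000
4 4 source 3.3375
5 5 load 3.3300

Γ_L=-0.200000, Γ_S=-0.500000; launch V₁=5·75/100=3.750000
k=0 src: V=3.7500
k=1 load: inc=3.750000, refl=3.750000·-0.200000=-0.7500; V=0.000000+3.750000+-0.750000=3.0000
k=2 src: inc=-0.750000, refl=-0.750000·-0.500000=0.3750; V=3.750000+-0.750000+0.375000=3.3750
k=3 load: inc=0.375000, refl=0.375000·-0.200000=-0.0750; V=3.000000+0.375000+-0.075000=3.3000
k=4 src: inc=-0.075000, refl=-0.075000·-0.500000=0.0375; V=3.375000+-0.075000+0.037500=3.3375
k=5 load: inc=0.037500, refl=0.037500·-0.200000=-0.0075; V=3.300000+0.037500+-0.007500=3.3300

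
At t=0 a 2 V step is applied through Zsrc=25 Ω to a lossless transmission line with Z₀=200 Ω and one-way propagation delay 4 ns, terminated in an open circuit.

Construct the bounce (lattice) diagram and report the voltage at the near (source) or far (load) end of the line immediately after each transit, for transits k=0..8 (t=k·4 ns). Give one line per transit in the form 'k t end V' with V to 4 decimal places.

0 0 source 1.7778
1 4 load 3.5556
2 8 source 2.1728
3 12 load 0.7901
4 16 source 1.8656
5 20 load 2.9410
6 24 source 2.1046
7 28 load 1.2681
8 32 source 1.9187

Γ_L=1.000000, Γ_S=-0.777778; launch V₁=2·200/225=1.777778
k=0 src: V=1.7778
k=1 load: inc=1.777778, refl=1.777778·1.000000=1.7778; V=0.000000+1.777778+1.777778=3.5556
k=2 src: inc=1.777778, refl=1.777778·-0.777778=-1.3827; V=1.777778+1.777778+-1.382716=2.1728
k=3 load: inc=-1.382716, refl=-1.382716·1.000000=-1.3827; V=3.555556+-1.382716+-1.382716=0.7901
k=4 src: inc=-1.382716, refl=-1.382716·-0.777778=1.0754; V=2.172840+-1.382716+1.075446=1.8656
k=5 load: inc=1.075446, refl=1.075446·1.000000=1.0754; V=0.790123+1.075446+1.075446=2.9410
k=6 src: inc=1.075446, refl=1.075446·-0.777778=-0.8365; V=1.865569+1.075446+-0.836458=2.1046
k=7 load: inc=-0.836458, refl=-0.836458·1.000000=-0.8365; V=2.941015+-0.836458+-0.836458=1.2681
k=8 src: inc=-0.836458, refl=-0.836458·-0.777778=0.6506; V=2.104557+-0.836458+0.650578=1.9187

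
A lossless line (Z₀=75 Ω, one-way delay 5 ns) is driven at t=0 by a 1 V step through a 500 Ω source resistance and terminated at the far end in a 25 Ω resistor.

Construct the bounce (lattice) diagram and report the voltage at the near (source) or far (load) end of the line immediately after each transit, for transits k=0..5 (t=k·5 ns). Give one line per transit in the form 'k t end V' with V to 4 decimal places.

0 0 source 0.1304
1 5 load 0.0652
2 10 source 0.0170
3 15 load 0.0411
4 20 source 0.0589
5 25 load 0.0500

Γ_L=-0.500000, Γ_S=0.739130; launch V₁=1·75/575=0.130435
k=0 src: V=0.1304
k=1 load: inc=0.130435, refl=0.130435·-0.500000=-0.0652; V=0.000000+0.130435+-0.065217=0.0652
k=2 src: inc=-0.065217, refl=-0.065217·0.739130=-0.0482; V=0.130435+-0.065217+-0.048204=0.0170
k=3 load: inc=-0.048204, refl=-0.048204·-0.500000=0.0241; V=0.065217+-0.048204+0.024102=0.0411
k=4 src: inc=0.024102, refl=0.024102·0.739130=0.0178; V=0.017013+0.024102+0.017815=0.0589
k=5 load: inc=0.017815, refl=0.017815·-0.500000=-0.0089; V=0.041115+0.017815+-0.008907=0.0500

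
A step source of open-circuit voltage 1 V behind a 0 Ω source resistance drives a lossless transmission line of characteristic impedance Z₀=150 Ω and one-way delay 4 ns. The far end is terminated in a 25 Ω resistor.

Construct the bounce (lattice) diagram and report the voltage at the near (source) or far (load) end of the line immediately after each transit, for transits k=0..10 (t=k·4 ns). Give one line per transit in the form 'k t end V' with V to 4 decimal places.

0 0 source 1.0000
1 4 load 0.2857
2 8 source 1.0000
3 12 load 0.4898
4 16 source 1.0000
5 20 load 0.6356
6 24 source 1.0000
7 28 load 0.7397
8 32 source 1.0000
9 36 load 0.8141
10 40 source 1.0000

Γ_L=-0.714286, Γ_S=-1.000000; launch V₁=1·150/150=1.000000
k=0 src: V=1.0000
k=1 load: inc=1.000000, refl=1.000000·-0.714286=-0.7143; V=0.000000+1.000000+-0.714286=0.2857
k=2 src: inc=-0.714286, refl=-0.714286·-1.000000=0.7143; V=1.000000+-0.714286+0.714286=1.0000
k=3 load: inc=0.714286, refl=0.714286·-0.714286=-0.5102; V=0.285714+0.714286+-0.510204=0.4898
k=4 src: inc=-0.510204, refl=-0.510204·-1.000000=0.5102; V=1.000000+-0.510204+0.510204=1.0000
k=5 load: inc=0.510204, refl=0.510204·-0.714286=-0.3644; V=0.489796+0.510204+-0.364431=0.6356
k=6 src: inc=-0.364431, refl=-0.364431·-1.000000=0.3644; V=1.000000+-0.364431+0.364431=1.0000
k=7 load: inc=0.364431, refl=0.364431·-0.714286=-0.2603; V=0.635569+0.364431+-0.260308=0.7397
k=8 src: inc=-0.260308, refl=-0.260308·-1.000000=0.2603; V=1.000000+-0.260308+0.260308=1.0000
k=9 load: inc=0.260308, refl=0.260308·-0.714286=-0.1859; V=0.739692+0.260308+-0.185934=0.8141
k=10 src: inc=-0.185934, refl=-0.185934·-1.000000=0.1859; V=1.000000+-0.185934+0.185934=1.0000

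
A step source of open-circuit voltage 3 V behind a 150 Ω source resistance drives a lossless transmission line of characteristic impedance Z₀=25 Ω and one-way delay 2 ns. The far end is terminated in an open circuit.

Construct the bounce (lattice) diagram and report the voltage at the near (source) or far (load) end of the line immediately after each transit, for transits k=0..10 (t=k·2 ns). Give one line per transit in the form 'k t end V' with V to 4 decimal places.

Γ_L=1.000000, Γ_S=0.714286; launch V₁=3·25/175=0.428571
k=0 src: V=0.4286
k=1 load: inc=0.428571, refl=0.428571·1.000000=0.4286; V=0.000000+0.428571+0.428571=0.8571
k=2 src: inc=0.428571, refl=0.428571·0.714286=0.3061; V=0.428571+0.428571+0.306122=1.1633
k=3 load: inc=0.306122, refl=0.306122·1.000000=0.3061; V=0.857143+0.306122+0.306122=1.4694
k=4 src: inc=0.306122, refl=0.306122·0.714286=0.2187; V=1.163265+0.306122+0.218659=1.6880
k=5 load: inc=0.218659, refl=0.218659·1.000000=0.2187; V=1.469388+0.218659+0.218659=1.9067
k=6 src: inc=0.218659, refl=0.218659·0.714286=0.1562; V=1.688047+0.218659+0.156185=2.0629
k=7 load: inc=0.156185, refl=0.156185·1.000000=0.1562; V=1.906706+0.156185+0.156185=2.2191
k=8 src: inc=0.156185, refl=0.156185·0.714286=0.1116; V=2.062890+0.156185+0.111561=2.3306
k=9 load: inc=0.111561, refl=0.111561·1.000000=0.1116; V=2.219075+0.111561+0.111561=2.4422
k=10 src: inc=0.111561, refl=0.111561·0.714286=0.0797; V=2.330636+0.111561+0.079686=2.5219

0 0 source 0.4286
1 2 load 0.8571
2 4 source 1.1633
3 6 load 1.4694
4 8 source 1.6880
5 10 load 1.9067
6 12 source 2.0629
7 14 load 2.2191
8 16 source 2.3306
9 18 load 2.4422
10 20 source 2.5219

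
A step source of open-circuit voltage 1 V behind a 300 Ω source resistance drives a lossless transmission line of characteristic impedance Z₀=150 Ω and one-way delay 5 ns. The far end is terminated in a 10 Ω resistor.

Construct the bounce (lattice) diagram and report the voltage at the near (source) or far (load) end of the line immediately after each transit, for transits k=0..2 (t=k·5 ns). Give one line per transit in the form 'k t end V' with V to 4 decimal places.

Γ_L=-0.875000, Γ_S=0.333333; launch V₁=1·150/450=0.333333
k=0 src: V=0.3333
k=1 load: inc=0.333333, refl=0.333333·-0.875000=-0.2917; V=0.000000+0.333333+-0.291667=0.0417
k=2 src: inc=-0.291667, refl=-0.291667·0.333333=-0.0972; V=0.333333+-0.291667+-0.097222=-0.0556

0 0 source 0.3333
1 5 load 0.0417
2 10 source -0.0556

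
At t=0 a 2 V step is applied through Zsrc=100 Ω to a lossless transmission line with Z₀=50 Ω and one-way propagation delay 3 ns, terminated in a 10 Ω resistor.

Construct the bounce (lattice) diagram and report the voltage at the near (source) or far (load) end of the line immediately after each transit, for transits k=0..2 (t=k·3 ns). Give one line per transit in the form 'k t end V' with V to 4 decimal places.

0 0 source 0.6667
1 3 load 0.2222
2 6 source 0.0741

Γ_L=-0.666667, Γ_S=0.333333; launch V₁=2·50/150=0.666667
k=0 src: V=0.6667
k=1 load: inc=0.666667, refl=0.666667·-0.666667=-0.4444; V=0.000000+0.666667+-0.444444=0.2222
k=2 src: inc=-0.444444, refl=-0.444444·0.333333=-0.1481; V=0.666667+-0.444444+-0.148148=0.0741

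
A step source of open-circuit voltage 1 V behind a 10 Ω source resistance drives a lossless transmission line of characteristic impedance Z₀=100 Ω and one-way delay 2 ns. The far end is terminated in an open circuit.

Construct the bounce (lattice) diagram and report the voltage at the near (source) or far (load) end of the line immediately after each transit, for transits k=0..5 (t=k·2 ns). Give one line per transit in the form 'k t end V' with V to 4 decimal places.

Γ_L=1.000000, Γ_S=-0.818182; launch V₁=1·100/110=0.909091
k=0 src: V=0.9091
k=1 load: inc=0.909091, refl=0.909091·1.000000=0.9091; V=0.000000+0.909091+0.909091=1.8182
k=2 src: inc=0.909091, refl=0.909091·-0.818182=-0.7438; V=0.909091+0.909091+-0.743802=1.0744
k=3 load: inc=-0.743802, refl=-0.743802·1.000000=-0.7438; V=1.818182+-0.743802+-0.743802=0.3306
k=4 src: inc=-0.743802, refl=-0.743802·-0.818182=0.6086; V=1.074380+-0.743802+0.608565=0.9391
k=5 load: inc=0.608565, refl=0.608565·1.000000=0.6086; V=0.330579+0.608565+0.608565=1.5477

0 0 source 0.9091
1 2 load 1.8182
2 4 source 1.0744
3 6 load 0.3306
4 8 source 0.9391
5 10 load 1.5477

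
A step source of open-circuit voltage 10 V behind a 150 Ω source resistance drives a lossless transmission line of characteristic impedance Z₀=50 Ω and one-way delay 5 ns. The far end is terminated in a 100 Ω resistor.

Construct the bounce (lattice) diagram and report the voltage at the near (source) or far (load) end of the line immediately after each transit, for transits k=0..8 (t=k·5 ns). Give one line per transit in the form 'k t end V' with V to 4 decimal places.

Γ_L=0.333333, Γ_S=0.500000; launch V₁=10·50/200=2.500000
k=0 src: V=2.5000
k=1 load: inc=2.500000, refl=2.500000·0.333333=0.8333; V=0.000000+2.500000+0.833333=3.3333
k=2 src: inc=0.833333, refl=0.833333·0.500000=0.4167; V=2.500000+0.833333+0.416667=3.7500
k=3 load: inc=0.416667, refl=0.416667·0.333333=0.1389; V=3.333333+0.416667+0.138889=3.8889
k=4 src: inc=0.138889, refl=0.138889·0.500000=0.0694; V=3.750000+0.138889+0.069444=3.9583
k=5 load: inc=0.069444, refl=0.069444·0.333333=0.0231; V=3.888889+0.069444+0.023148=3.9815
k=6 src: inc=0.023148, refl=0.023148·0.500000=0.0116; V=3.958333+0.023148+0.011574=3.9931
k=7 load: inc=0.011574, refl=0.011574·0.333333=0.0039; V=3.981481+0.011574+0.003858=3.9969
k=8 src: inc=0.003858, refl=0.003858·0.500000=0.0019; V=3.993056+0.003858+0.001929=3.9988

0 0 source 2.5000
1 5 load 3.3333
2 10 source 3.7500
3 15 load 3.8889
4 20 source 3.9583
5 25 load 3.9815
6 30 source 3.9931
7 35 load 3.9969
8 40 source 3.9988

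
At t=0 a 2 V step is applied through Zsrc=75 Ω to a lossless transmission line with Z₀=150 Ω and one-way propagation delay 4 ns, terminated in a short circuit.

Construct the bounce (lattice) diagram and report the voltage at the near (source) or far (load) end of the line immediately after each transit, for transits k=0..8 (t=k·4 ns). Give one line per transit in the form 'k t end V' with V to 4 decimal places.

Γ_L=-1.000000, Γ_S=-0.333333; launch V₁=2·150/225=1.333333
k=0 src: V=1.3333
k=1 load: inc=1.333333, refl=1.333333·-1.000000=-1.3333; V=0.000000+1.333333+-1.333333=0.0000
k=2 src: inc=-1.333333, refl=-1.333333·-0.333333=0.4444; V=1.333333+-1.333333+0.444444=0.4444
k=3 load: inc=0.444444, refl=0.444444·-1.000000=-0.4444; V=0.000000+0.444444+-0.444444=0.0000
k=4 src: inc=-0.444444, refl=-0.444444·-0.333333=0.1481; V=0.444444+-0.444444+0.148148=0.1481
k=5 load: inc=0.148148, refl=0.148148·-1.000000=-0.1481; V=0.000000+0.148148+-0.148148=0.0000
k=6 src: inc=-0.148148, refl=-0.148148·-0.333333=0.0494; V=0.148148+-0.148148+0.049383=0.0494
k=7 load: inc=0.049383, refl=0.049383·-1.000000=-0.0494; V=0.000000+0.049383+-0.049383=0.0000
k=8 src: inc=-0.049383, refl=-0.049383·-0.333333=0.0165; V=0.049383+-0.049383+0.016461=0.0165

0 0 source 1.3333
1 4 load 0.0000
2 8 source 0.4444
3 12 load 0.0000
4 16 source 0.1481
5 20 load 0.0000
6 24 source 0.0494
7 28 load 0.0000
8 32 source 0.0165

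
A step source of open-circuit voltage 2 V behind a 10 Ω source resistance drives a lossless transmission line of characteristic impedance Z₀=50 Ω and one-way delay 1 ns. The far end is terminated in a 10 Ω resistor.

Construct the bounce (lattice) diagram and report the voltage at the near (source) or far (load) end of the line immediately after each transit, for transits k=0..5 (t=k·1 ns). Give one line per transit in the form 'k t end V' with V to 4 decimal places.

0 0 source 1.6667
1 1 load 0.5556
2 2 source 1.2963
3 3 load 0.8025
4 4 source 1.1317
5 5 load 0.9122

Γ_L=-0.666667, Γ_S=-0.666667; launch V₁=2·50/60=1.666667
k=0 src: V=1.6667
k=1 load: inc=1.666667, refl=1.666667·-0.666667=-1.1111; V=0.000000+1.666667+-1.111111=0.5556
k=2 src: inc=-1.111111, refl=-1.111111·-0.666667=0.7407; V=1.666667+-1.111111+0.740741=1.2963
k=3 load: inc=0.740741, refl=0.740741·-0.666667=-0.4938; V=0.555556+0.740741+-0.493827=0.8025
k=4 src: inc=-0.493827, refl=-0.493827·-0.666667=0.3292; V=1.296296+-0.493827+0.329218=1.1317
k=5 load: inc=0.329218, refl=0.329218·-0.666667=-0.2195; V=0.802469+0.329218+-0.219479=0.9122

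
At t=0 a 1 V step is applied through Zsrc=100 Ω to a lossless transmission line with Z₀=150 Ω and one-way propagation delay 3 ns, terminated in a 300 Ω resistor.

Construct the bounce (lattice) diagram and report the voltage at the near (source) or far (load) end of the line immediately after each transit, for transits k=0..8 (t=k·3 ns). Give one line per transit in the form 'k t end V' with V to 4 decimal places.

0 0 source 0.6000
1 3 load 0.8000
2 6 source 0.7600
3 9 load 0.7467
4 12 source 0.7493
5 15 load 0.7502
6 18 source 0.7500
7 21 load 0.7500
8 24 source 0.7500

Γ_L=0.333333, Γ_S=-0.200000; launch V₁=1·150/250=0.600000
k=0 src: V=0.6000
k=1 load: inc=0.600000, refl=0.600000·0.333333=0.2000; V=0.000000+0.600000+0.200000=0.8000
k=2 src: inc=0.200000, refl=0.200000·-0.200000=-0.0400; V=0.600000+0.200000+-0.040000=0.7600
k=3 load: inc=-0.040000, refl=-0.040000·0.333333=-0.0133; V=0.800000+-0.040000+-0.013333=0.7467
k=4 src: inc=-0.013333, refl=-0.013333·-0.200000=0.0027; V=0.760000+-0.013333+0.002667=0.7493
k=5 load: inc=0.002667, refl=0.002667·0.333333=0.0009; V=0.746667+0.002667+0.000889=0.7502
k=6 src: inc=0.000889, refl=0.000889·-0.200000=-0.0002; V=0.749333+0.000889+-0.000178=0.7500
k=7 load: inc=-0.000178, refl=-0.000178·0.333333=-0.0001; V=0.750222+-0.000178+-0.000059=0.7500
k=8 src: inc=-0.000059, refl=-0.000059·-0.200000=0.0000; V=0.750044+-0.000059+0.000012=0.7500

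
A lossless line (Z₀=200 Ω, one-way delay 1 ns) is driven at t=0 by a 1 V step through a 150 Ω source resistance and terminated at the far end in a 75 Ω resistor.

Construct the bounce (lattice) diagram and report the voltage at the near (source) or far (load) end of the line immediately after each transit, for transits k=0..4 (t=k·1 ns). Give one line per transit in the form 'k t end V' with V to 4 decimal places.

Γ_L=-0.454545, Γ_S=-0.142857; launch V₁=1·200/350=0.571429
k=0 src: V=0.5714
k=1 load: inc=0.571429, refl=0.571429·-0.454545=-0.2597; V=0.000000+0.571429+-0.259740=0.3117
k=2 src: inc=-0.259740, refl=-0.259740·-0.142857=0.0371; V=0.571429+-0.259740+0.037106=0.3488
k=3 load: inc=0.037106, refl=0.037106·-0.454545=-0.0169; V=0.311688+0.037106+-0.016866=0.3319
k=4 src: inc=-0.016866, refl=-0.016866·-0.142857=0.0024; V=0.348794+-0.016866+0.002409=0.3343

0 0 source 0.5714
1 1 load 0.3117
2 2 source 0.3488
3 3 load 0.3319
4 4 source 0.3343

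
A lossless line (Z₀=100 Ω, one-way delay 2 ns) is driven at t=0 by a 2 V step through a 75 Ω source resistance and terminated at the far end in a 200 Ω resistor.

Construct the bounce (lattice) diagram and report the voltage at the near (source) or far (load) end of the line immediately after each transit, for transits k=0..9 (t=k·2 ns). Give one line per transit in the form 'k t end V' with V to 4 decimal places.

0 0 source 1.1429
1 2 load 1.5238
2 4 source 1.4694
3 6 load 1.4512
4 8 source 1.4538
5 10 load 1.4547
6 12 source 1.4546
7 14 load 1.4545
8 16 source 1.4545
9 18 load 1.4545

Γ_L=0.333333, Γ_S=-0.142857; launch V₁=2·100/175=1.142857
k=0 src: V=1.1429
k=1 load: inc=1.142857, refl=1.142857·0.333333=0.3810; V=0.000000+1.142857+0.380952=1.5238
k=2 src: inc=0.380952, refl=0.380952·-0.142857=-0.0544; V=1.142857+0.380952+-0.054422=1.4694
k=3 load: inc=-0.054422, refl=-0.054422·0.333333=-0.0181; V=1.523810+-0.054422+-0.018141=1.4512
k=4 src: inc=-0.018141, refl=-0.018141·-0.142857=0.0026; V=1.469388+-0.018141+0.002592=1.4538
k=5 load: inc=0.002592, refl=0.002592·0.333333=0.0009; V=1.451247+0.002592+0.000864=1.4547
k=6 src: inc=0.000864, refl=0.000864·-0.142857=-0.0001; V=1.453839+0.000864+-0.000123=1.4546
k=7 load: inc=-0.000123, refl=-0.000123·0.333333=-0.0000; V=1.454703+-0.000123+-0.000041=1.4545
k=8 src: inc=-0.000041, refl=-0.000041·-0.142857=0.0000; V=1.454579+-0.000041+0.000006=1.4545
k=9 load: inc=0.000006, refl=0.000006·0.333333=0.0000; V=1.454538+0.000006+0.000002=1.4545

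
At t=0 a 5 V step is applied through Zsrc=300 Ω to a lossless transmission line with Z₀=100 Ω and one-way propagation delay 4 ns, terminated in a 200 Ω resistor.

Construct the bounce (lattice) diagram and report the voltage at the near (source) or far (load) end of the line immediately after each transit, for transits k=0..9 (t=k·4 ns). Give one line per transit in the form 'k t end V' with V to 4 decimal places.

Γ_L=0.333333, Γ_S=0.500000; launch V₁=5·100/400=1.250000
k=0 src: V=1.2500
k=1 load: inc=1.250000, refl=1.250000·0.333333=0.4167; V=0.000000+1.250000+0.416667=1.6667
k=2 src: inc=0.416667, refl=0.416667·0.500000=0.2083; V=1.250000+0.416667+0.208333=1.8750
k=3 load: inc=0.208333, refl=0.208333·0.333333=0.0694; V=1.666667+0.208333+0.069444=1.9444
k=4 src: inc=0.069444, refl=0.069444·0.500000=0.0347; V=1.875000+0.069444+0.034722=1.9792
k=5 load: inc=0.034722, refl=0.034722·0.333333=0.0116; V=1.944444+0.034722+0.011574=1.9907
k=6 src: inc=0.011574, refl=0.011574·0.500000=0.0058; V=1.979167+0.011574+0.005787=1.9965
k=7 load: inc=0.005787, refl=0.005787·0.333333=0.0019; V=1.990741+0.005787+0.001929=1.9985
k=8 src: inc=0.001929, refl=0.001929·0.500000=0.0010; V=1.996528+0.001929+0.000965=1.9994
k=9 load: inc=0.000965, refl=0.000965·0.333333=0.0003; V=1.998457+0.000965+0.000322=1.9997

0 0 source 1.2500
1 4 load 1.6667
2 8 source 1.8750
3 12 load 1.9444
4 16 source 1.9792
5 20 load 1.9907
6 24 source 1.9965
7 28 load 1.9985
8 32 source 1.9994
9 36 load 1.9997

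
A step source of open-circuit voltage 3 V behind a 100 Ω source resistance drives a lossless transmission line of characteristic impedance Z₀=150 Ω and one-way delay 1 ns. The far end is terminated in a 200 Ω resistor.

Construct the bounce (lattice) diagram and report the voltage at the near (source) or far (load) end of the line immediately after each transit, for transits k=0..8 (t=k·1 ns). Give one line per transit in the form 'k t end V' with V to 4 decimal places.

Γ_L=0.142857, Γ_S=-0.200000; launch V₁=3·150/250=1.800000
k=0 src: V=1.8000
k=1 load: inc=1.800000, refl=1.800000·0.142857=0.2571; V=0.000000+1.800000+0.257143=2.0571
k=2 src: inc=0.257143, refl=0.257143·-0.200000=-0.0514; V=1.800000+0.257143+-0.051429=2.0057
k=3 load: inc=-0.051429, refl=-0.051429·0.142857=-0.0073; V=2.057143+-0.051429+-0.007347=1.9984
k=4 src: inc=-0.007347, refl=-0.007347·-0.200000=0.0015; V=2.005714+-0.007347+0.001469=1.9998
k=5 load: inc=0.001469, refl=0.001469·0.142857=0.0002; V=1.998367+0.001469+0.000210=2.0000
k=6 src: inc=0.000210, refl=0.000210·-0.200000=-0.0000; V=1.999837+0.000210+-0.000042=2.0000
k=7 load: inc=-0.000042, refl=-0.000042·0.142857=-0.0000; V=2.000047+-0.000042+-0.000006=2.0000
k=8 src: inc=-0.000006, refl=-0.000006·-0.200000=0.0000; V=2.000005+-0.000006+0.000001=2.0000

0 0 source 1.8000
1 1 load 2.0571
2 2 source 2.0057
3 3 load 1.9984
4 4 source 1.9998
5 5 load 2.0000
6 6 source 2.0000
7 7 load 2.0000
8 8 source 2.0000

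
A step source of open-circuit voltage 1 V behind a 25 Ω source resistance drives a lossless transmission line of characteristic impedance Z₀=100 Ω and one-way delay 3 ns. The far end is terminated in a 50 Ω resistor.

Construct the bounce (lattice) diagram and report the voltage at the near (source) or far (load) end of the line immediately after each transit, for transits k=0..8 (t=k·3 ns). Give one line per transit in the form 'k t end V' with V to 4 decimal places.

0 0 source 0.8000
1 3 load 0.5333
2 6 source 0.6933
3 9 load 0.6400
4 12 source 0.6720
5 15 load 0.6613
6 18 source 0.6677
7 21 load 0.6656
8 24 source 0.6669

Γ_L=-0.333333, Γ_S=-0.600000; launch V₁=1·100/125=0.800000
k=0 src: V=0.8000
k=1 load: inc=0.800000, refl=0.800000·-0.333333=-0.2667; V=0.000000+0.800000+-0.266667=0.5333
k=2 src: inc=-0.266667, refl=-0.266667·-0.600000=0.1600; V=0.800000+-0.266667+0.160000=0.6933
k=3 load: inc=0.160000, refl=0.160000·-0.333333=-0.0533; V=0.533333+0.160000+-0.053333=0.6400
k=4 src: inc=-0.053333, refl=-0.053333·-0.600000=0.0320; V=0.693333+-0.053333+0.032000=0.6720
k=5 load: inc=0.032000, refl=0.032000·-0.333333=-0.0107; V=0.640000+0.032000+-0.010667=0.6613
k=6 src: inc=-0.010667, refl=-0.010667·-0.600000=0.0064; V=0.672000+-0.010667+0.006400=0.6677
k=7 load: inc=0.006400, refl=0.006400·-0.333333=-0.0021; V=0.661333+0.006400+-0.002133=0.6656
k=8 src: inc=-0.002133, refl=-0.002133·-0.600000=0.0013; V=0.667733+-0.002133+0.001280=0.6669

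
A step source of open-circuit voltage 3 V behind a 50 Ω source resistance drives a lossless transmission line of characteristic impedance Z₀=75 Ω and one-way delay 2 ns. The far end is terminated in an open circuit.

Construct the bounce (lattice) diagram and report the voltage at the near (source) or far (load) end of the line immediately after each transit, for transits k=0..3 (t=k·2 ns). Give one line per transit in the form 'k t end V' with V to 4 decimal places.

Γ_L=1.000000, Γ_S=-0.200000; launch V₁=3·75/125=1.800000
k=0 src: V=1.8000
k=1 load: inc=1.800000, refl=1.800000·1.000000=1.8000; V=0.000000+1.800000+1.800000=3.6000
k=2 src: inc=1.800000, refl=1.800000·-0.200000=-0.3600; V=1.800000+1.800000+-0.360000=3.2400
k=3 load: inc=-0.360000, refl=-0.360000·1.000000=-0.3600; V=3.600000+-0.360000+-0.360000=2.8800

0 0 source 1.8000
1 2 load 3.6000
2 4 source 3.2400
3 6 load 2.8800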